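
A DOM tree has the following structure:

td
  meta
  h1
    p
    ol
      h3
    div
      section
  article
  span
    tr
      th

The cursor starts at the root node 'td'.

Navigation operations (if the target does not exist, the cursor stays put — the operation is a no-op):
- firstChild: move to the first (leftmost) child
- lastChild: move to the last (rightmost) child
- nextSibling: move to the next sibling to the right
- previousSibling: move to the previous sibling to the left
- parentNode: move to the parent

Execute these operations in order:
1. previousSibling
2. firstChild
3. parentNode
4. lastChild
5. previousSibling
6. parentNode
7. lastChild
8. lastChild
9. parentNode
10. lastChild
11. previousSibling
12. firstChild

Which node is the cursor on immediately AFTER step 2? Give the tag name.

After 1 (previousSibling): td (no-op, stayed)
After 2 (firstChild): meta

Answer: meta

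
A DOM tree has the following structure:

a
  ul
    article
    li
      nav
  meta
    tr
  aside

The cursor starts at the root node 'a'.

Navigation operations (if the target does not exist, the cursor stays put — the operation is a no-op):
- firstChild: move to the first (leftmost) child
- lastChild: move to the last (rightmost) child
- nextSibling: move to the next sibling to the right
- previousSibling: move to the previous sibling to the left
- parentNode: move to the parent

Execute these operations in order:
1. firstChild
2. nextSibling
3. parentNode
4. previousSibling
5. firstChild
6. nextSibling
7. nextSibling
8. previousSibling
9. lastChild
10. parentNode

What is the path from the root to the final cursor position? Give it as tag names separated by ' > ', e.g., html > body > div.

Answer: a > meta

Derivation:
After 1 (firstChild): ul
After 2 (nextSibling): meta
After 3 (parentNode): a
After 4 (previousSibling): a (no-op, stayed)
After 5 (firstChild): ul
After 6 (nextSibling): meta
After 7 (nextSibling): aside
After 8 (previousSibling): meta
After 9 (lastChild): tr
After 10 (parentNode): meta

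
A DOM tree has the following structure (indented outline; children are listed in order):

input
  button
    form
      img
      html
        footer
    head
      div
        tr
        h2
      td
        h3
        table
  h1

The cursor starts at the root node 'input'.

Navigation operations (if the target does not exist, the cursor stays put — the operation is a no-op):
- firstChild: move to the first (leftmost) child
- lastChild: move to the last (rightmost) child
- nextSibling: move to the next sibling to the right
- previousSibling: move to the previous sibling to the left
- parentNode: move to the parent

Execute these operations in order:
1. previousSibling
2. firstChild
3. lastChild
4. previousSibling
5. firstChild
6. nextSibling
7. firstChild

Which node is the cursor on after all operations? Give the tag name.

After 1 (previousSibling): input (no-op, stayed)
After 2 (firstChild): button
After 3 (lastChild): head
After 4 (previousSibling): form
After 5 (firstChild): img
After 6 (nextSibling): html
After 7 (firstChild): footer

Answer: footer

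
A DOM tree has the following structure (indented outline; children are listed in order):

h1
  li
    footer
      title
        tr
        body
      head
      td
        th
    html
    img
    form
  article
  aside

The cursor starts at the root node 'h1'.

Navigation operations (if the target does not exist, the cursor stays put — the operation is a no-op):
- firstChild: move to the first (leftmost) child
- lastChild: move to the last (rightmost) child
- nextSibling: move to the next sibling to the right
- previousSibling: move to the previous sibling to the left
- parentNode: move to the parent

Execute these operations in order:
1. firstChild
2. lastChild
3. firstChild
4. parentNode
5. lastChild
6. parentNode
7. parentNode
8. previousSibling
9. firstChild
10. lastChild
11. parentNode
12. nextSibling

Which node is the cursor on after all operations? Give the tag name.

After 1 (firstChild): li
After 2 (lastChild): form
After 3 (firstChild): form (no-op, stayed)
After 4 (parentNode): li
After 5 (lastChild): form
After 6 (parentNode): li
After 7 (parentNode): h1
After 8 (previousSibling): h1 (no-op, stayed)
After 9 (firstChild): li
After 10 (lastChild): form
After 11 (parentNode): li
After 12 (nextSibling): article

Answer: article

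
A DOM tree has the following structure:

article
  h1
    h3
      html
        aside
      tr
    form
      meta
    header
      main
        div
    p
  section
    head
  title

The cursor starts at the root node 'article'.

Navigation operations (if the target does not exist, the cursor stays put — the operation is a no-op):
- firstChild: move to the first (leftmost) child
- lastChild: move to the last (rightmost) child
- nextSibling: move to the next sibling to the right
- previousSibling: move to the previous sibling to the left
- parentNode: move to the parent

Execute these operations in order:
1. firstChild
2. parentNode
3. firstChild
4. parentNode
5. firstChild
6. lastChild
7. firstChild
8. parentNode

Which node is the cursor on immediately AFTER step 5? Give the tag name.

After 1 (firstChild): h1
After 2 (parentNode): article
After 3 (firstChild): h1
After 4 (parentNode): article
After 5 (firstChild): h1

Answer: h1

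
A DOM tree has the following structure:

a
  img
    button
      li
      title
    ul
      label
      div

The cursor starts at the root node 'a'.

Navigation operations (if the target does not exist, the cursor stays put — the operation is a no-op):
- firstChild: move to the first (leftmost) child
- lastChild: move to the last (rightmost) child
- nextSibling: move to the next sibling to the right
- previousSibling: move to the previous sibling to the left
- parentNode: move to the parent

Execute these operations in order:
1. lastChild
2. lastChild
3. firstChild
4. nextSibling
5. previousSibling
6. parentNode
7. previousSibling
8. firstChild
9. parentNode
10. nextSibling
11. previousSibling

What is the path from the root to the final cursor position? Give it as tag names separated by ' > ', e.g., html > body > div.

Answer: a > img > button

Derivation:
After 1 (lastChild): img
After 2 (lastChild): ul
After 3 (firstChild): label
After 4 (nextSibling): div
After 5 (previousSibling): label
After 6 (parentNode): ul
After 7 (previousSibling): button
After 8 (firstChild): li
After 9 (parentNode): button
After 10 (nextSibling): ul
After 11 (previousSibling): button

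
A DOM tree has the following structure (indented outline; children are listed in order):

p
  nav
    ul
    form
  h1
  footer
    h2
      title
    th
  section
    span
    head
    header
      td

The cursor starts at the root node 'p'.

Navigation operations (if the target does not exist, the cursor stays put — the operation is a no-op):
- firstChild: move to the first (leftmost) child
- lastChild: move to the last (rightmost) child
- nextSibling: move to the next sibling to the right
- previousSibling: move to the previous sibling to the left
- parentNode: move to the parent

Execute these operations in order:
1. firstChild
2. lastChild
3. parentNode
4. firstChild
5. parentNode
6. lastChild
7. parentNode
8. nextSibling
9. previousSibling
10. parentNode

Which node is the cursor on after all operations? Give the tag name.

After 1 (firstChild): nav
After 2 (lastChild): form
After 3 (parentNode): nav
After 4 (firstChild): ul
After 5 (parentNode): nav
After 6 (lastChild): form
After 7 (parentNode): nav
After 8 (nextSibling): h1
After 9 (previousSibling): nav
After 10 (parentNode): p

Answer: p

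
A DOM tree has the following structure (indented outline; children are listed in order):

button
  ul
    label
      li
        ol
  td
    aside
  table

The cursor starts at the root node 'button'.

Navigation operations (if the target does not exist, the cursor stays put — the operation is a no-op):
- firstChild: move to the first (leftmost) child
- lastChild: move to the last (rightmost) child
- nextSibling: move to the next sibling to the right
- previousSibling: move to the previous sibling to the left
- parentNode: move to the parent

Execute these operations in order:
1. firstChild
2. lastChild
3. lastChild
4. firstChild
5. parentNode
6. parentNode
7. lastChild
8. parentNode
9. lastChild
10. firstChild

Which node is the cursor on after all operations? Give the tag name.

Answer: ol

Derivation:
After 1 (firstChild): ul
After 2 (lastChild): label
After 3 (lastChild): li
After 4 (firstChild): ol
After 5 (parentNode): li
After 6 (parentNode): label
After 7 (lastChild): li
After 8 (parentNode): label
After 9 (lastChild): li
After 10 (firstChild): ol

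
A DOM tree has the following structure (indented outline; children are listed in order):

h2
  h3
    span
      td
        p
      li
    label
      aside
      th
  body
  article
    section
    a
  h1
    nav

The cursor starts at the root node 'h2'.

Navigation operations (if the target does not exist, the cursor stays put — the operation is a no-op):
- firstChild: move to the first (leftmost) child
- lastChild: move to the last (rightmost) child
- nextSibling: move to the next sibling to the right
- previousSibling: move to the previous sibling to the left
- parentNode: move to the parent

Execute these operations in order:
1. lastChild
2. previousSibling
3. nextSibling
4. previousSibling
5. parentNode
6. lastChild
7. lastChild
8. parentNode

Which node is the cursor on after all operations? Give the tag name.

Answer: h1

Derivation:
After 1 (lastChild): h1
After 2 (previousSibling): article
After 3 (nextSibling): h1
After 4 (previousSibling): article
After 5 (parentNode): h2
After 6 (lastChild): h1
After 7 (lastChild): nav
After 8 (parentNode): h1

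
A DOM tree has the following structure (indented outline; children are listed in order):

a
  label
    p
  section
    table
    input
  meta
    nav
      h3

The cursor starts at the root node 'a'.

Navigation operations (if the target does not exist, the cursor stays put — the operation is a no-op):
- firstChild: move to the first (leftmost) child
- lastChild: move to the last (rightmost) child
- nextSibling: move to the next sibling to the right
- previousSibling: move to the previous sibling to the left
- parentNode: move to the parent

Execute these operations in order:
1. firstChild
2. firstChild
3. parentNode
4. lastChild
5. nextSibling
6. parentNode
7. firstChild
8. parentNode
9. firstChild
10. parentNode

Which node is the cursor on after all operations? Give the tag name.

Answer: label

Derivation:
After 1 (firstChild): label
After 2 (firstChild): p
After 3 (parentNode): label
After 4 (lastChild): p
After 5 (nextSibling): p (no-op, stayed)
After 6 (parentNode): label
After 7 (firstChild): p
After 8 (parentNode): label
After 9 (firstChild): p
After 10 (parentNode): label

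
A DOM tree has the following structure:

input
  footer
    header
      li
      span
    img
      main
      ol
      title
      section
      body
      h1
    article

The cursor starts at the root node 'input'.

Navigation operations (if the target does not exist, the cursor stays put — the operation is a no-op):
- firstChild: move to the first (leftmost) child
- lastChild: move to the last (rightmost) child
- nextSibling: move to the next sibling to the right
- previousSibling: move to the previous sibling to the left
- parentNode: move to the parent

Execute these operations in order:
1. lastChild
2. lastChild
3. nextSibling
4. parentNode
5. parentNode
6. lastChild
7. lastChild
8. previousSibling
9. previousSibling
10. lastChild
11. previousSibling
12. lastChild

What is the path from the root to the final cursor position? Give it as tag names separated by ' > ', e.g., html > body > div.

After 1 (lastChild): footer
After 2 (lastChild): article
After 3 (nextSibling): article (no-op, stayed)
After 4 (parentNode): footer
After 5 (parentNode): input
After 6 (lastChild): footer
After 7 (lastChild): article
After 8 (previousSibling): img
After 9 (previousSibling): header
After 10 (lastChild): span
After 11 (previousSibling): li
After 12 (lastChild): li (no-op, stayed)

Answer: input > footer > header > li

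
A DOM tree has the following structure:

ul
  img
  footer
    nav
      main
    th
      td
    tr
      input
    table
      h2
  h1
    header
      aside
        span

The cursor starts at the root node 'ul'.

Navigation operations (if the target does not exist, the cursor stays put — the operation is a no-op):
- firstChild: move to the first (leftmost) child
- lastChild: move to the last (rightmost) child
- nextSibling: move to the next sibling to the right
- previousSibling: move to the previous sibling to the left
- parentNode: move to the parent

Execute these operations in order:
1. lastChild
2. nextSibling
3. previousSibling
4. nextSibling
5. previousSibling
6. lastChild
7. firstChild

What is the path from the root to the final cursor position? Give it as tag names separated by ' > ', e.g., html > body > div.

Answer: ul > footer > table > h2

Derivation:
After 1 (lastChild): h1
After 2 (nextSibling): h1 (no-op, stayed)
After 3 (previousSibling): footer
After 4 (nextSibling): h1
After 5 (previousSibling): footer
After 6 (lastChild): table
After 7 (firstChild): h2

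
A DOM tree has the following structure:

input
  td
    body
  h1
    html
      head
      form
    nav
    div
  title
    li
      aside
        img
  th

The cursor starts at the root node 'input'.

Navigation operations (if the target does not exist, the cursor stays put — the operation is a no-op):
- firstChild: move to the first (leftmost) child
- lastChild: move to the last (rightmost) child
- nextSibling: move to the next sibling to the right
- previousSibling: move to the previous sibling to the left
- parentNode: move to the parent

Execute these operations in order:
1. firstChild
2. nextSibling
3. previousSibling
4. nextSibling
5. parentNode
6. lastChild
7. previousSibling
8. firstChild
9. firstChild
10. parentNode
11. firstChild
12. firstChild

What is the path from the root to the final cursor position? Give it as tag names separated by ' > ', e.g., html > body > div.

Answer: input > title > li > aside > img

Derivation:
After 1 (firstChild): td
After 2 (nextSibling): h1
After 3 (previousSibling): td
After 4 (nextSibling): h1
After 5 (parentNode): input
After 6 (lastChild): th
After 7 (previousSibling): title
After 8 (firstChild): li
After 9 (firstChild): aside
After 10 (parentNode): li
After 11 (firstChild): aside
After 12 (firstChild): img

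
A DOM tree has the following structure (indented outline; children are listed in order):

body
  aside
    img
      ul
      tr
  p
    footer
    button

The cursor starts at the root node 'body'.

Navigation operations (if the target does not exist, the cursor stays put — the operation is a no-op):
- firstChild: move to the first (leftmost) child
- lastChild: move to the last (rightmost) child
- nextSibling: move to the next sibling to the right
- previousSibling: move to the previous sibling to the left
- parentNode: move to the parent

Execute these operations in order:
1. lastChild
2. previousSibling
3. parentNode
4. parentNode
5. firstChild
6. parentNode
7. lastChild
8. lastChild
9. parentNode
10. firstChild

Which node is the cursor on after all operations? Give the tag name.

After 1 (lastChild): p
After 2 (previousSibling): aside
After 3 (parentNode): body
After 4 (parentNode): body (no-op, stayed)
After 5 (firstChild): aside
After 6 (parentNode): body
After 7 (lastChild): p
After 8 (lastChild): button
After 9 (parentNode): p
After 10 (firstChild): footer

Answer: footer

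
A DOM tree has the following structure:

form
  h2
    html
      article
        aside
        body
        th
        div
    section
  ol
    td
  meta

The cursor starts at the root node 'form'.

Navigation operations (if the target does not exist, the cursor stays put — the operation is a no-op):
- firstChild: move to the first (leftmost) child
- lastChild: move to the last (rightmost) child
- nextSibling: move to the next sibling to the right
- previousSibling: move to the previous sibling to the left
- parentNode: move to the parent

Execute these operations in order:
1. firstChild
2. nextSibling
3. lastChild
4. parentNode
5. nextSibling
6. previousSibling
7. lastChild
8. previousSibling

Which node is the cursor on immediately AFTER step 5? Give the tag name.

After 1 (firstChild): h2
After 2 (nextSibling): ol
After 3 (lastChild): td
After 4 (parentNode): ol
After 5 (nextSibling): meta

Answer: meta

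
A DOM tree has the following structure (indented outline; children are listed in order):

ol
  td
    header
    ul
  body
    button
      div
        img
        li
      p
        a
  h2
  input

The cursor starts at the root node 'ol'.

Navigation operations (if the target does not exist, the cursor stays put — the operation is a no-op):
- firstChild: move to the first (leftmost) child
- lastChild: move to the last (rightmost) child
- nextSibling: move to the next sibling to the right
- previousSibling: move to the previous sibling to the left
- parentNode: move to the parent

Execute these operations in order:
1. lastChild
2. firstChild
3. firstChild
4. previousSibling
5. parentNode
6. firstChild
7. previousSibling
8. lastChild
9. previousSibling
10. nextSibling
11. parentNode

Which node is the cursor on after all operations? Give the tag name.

Answer: td

Derivation:
After 1 (lastChild): input
After 2 (firstChild): input (no-op, stayed)
After 3 (firstChild): input (no-op, stayed)
After 4 (previousSibling): h2
After 5 (parentNode): ol
After 6 (firstChild): td
After 7 (previousSibling): td (no-op, stayed)
After 8 (lastChild): ul
After 9 (previousSibling): header
After 10 (nextSibling): ul
After 11 (parentNode): td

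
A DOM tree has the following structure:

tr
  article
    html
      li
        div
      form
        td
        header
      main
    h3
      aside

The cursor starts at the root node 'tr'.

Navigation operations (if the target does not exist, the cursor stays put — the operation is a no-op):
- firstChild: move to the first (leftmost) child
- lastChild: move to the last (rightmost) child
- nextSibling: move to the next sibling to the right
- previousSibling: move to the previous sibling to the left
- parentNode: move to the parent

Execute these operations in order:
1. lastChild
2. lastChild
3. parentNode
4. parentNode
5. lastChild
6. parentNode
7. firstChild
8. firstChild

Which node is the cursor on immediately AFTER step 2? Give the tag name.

Answer: h3

Derivation:
After 1 (lastChild): article
After 2 (lastChild): h3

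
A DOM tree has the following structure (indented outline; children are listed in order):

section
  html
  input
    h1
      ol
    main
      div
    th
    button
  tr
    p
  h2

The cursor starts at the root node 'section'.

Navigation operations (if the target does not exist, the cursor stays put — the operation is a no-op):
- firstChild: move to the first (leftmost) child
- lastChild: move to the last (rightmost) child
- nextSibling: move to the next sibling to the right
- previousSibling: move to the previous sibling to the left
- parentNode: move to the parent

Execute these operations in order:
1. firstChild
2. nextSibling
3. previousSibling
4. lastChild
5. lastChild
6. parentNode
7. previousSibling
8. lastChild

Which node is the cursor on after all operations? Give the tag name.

After 1 (firstChild): html
After 2 (nextSibling): input
After 3 (previousSibling): html
After 4 (lastChild): html (no-op, stayed)
After 5 (lastChild): html (no-op, stayed)
After 6 (parentNode): section
After 7 (previousSibling): section (no-op, stayed)
After 8 (lastChild): h2

Answer: h2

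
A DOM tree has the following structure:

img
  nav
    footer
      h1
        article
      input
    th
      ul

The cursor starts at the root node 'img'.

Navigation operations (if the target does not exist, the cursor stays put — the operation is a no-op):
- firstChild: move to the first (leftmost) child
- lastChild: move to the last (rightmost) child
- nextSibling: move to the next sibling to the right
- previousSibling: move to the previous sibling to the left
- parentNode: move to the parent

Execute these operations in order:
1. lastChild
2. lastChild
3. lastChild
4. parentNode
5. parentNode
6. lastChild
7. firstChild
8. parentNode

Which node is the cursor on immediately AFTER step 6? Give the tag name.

After 1 (lastChild): nav
After 2 (lastChild): th
After 3 (lastChild): ul
After 4 (parentNode): th
After 5 (parentNode): nav
After 6 (lastChild): th

Answer: th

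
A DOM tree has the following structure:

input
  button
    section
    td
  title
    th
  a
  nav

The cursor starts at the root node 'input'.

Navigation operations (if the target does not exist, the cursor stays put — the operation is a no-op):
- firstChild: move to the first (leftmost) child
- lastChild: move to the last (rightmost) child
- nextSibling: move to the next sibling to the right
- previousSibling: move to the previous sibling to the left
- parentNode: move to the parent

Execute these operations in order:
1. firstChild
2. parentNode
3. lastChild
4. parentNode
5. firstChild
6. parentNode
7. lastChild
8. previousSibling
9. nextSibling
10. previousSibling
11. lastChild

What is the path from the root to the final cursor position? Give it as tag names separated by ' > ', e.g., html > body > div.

Answer: input > a

Derivation:
After 1 (firstChild): button
After 2 (parentNode): input
After 3 (lastChild): nav
After 4 (parentNode): input
After 5 (firstChild): button
After 6 (parentNode): input
After 7 (lastChild): nav
After 8 (previousSibling): a
After 9 (nextSibling): nav
After 10 (previousSibling): a
After 11 (lastChild): a (no-op, stayed)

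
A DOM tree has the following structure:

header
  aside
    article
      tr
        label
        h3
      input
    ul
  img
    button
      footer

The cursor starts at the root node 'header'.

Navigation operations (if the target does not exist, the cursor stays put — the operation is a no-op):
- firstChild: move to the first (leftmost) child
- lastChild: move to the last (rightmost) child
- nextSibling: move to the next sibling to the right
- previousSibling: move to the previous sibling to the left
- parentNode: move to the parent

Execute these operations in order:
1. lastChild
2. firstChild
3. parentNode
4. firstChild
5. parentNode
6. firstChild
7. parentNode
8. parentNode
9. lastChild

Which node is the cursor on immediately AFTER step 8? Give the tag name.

Answer: header

Derivation:
After 1 (lastChild): img
After 2 (firstChild): button
After 3 (parentNode): img
After 4 (firstChild): button
After 5 (parentNode): img
After 6 (firstChild): button
After 7 (parentNode): img
After 8 (parentNode): header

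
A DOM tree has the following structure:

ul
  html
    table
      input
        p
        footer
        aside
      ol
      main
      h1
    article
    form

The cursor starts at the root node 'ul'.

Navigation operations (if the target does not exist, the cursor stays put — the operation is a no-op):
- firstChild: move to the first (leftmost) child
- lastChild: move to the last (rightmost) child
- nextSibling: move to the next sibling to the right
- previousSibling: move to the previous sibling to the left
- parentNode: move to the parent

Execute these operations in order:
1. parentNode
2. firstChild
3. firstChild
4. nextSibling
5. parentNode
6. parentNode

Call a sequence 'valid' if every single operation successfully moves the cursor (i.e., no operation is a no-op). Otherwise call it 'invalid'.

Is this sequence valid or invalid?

After 1 (parentNode): ul (no-op, stayed)
After 2 (firstChild): html
After 3 (firstChild): table
After 4 (nextSibling): article
After 5 (parentNode): html
After 6 (parentNode): ul

Answer: invalid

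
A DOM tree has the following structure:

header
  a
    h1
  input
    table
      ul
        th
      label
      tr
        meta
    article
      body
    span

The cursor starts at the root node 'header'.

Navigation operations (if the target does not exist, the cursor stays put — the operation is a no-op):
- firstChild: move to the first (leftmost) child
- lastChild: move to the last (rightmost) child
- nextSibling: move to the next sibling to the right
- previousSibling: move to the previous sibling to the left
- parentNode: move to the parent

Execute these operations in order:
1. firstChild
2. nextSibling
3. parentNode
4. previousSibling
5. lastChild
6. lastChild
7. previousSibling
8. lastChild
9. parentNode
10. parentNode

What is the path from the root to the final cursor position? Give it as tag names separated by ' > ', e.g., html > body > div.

After 1 (firstChild): a
After 2 (nextSibling): input
After 3 (parentNode): header
After 4 (previousSibling): header (no-op, stayed)
After 5 (lastChild): input
After 6 (lastChild): span
After 7 (previousSibling): article
After 8 (lastChild): body
After 9 (parentNode): article
After 10 (parentNode): input

Answer: header > input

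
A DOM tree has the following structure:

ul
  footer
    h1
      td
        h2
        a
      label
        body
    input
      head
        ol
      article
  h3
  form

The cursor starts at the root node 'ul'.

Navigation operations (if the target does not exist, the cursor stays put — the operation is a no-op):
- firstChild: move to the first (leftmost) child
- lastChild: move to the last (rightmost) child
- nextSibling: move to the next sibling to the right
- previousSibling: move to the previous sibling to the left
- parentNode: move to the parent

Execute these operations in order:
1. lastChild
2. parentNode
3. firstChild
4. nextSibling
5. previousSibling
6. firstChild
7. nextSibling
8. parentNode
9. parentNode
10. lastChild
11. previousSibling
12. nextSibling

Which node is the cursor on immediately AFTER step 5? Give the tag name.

After 1 (lastChild): form
After 2 (parentNode): ul
After 3 (firstChild): footer
After 4 (nextSibling): h3
After 5 (previousSibling): footer

Answer: footer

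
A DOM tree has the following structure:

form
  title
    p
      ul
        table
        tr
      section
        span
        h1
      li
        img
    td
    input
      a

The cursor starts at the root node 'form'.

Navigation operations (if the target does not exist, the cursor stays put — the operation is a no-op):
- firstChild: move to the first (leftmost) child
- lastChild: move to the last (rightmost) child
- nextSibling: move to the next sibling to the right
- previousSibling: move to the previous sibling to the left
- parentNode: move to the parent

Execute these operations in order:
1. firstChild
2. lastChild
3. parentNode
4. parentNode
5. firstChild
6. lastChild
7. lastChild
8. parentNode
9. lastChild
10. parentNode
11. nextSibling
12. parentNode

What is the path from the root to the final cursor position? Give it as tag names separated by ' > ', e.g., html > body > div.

After 1 (firstChild): title
After 2 (lastChild): input
After 3 (parentNode): title
After 4 (parentNode): form
After 5 (firstChild): title
After 6 (lastChild): input
After 7 (lastChild): a
After 8 (parentNode): input
After 9 (lastChild): a
After 10 (parentNode): input
After 11 (nextSibling): input (no-op, stayed)
After 12 (parentNode): title

Answer: form > title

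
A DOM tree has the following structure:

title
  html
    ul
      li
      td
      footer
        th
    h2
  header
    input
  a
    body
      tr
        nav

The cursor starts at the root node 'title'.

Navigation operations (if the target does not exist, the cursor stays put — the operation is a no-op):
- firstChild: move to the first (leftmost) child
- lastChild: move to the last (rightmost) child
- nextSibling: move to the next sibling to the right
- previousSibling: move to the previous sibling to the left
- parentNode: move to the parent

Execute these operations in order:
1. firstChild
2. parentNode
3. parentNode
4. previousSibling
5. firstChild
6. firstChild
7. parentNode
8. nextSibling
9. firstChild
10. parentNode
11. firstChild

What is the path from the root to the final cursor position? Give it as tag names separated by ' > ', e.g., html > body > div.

After 1 (firstChild): html
After 2 (parentNode): title
After 3 (parentNode): title (no-op, stayed)
After 4 (previousSibling): title (no-op, stayed)
After 5 (firstChild): html
After 6 (firstChild): ul
After 7 (parentNode): html
After 8 (nextSibling): header
After 9 (firstChild): input
After 10 (parentNode): header
After 11 (firstChild): input

Answer: title > header > input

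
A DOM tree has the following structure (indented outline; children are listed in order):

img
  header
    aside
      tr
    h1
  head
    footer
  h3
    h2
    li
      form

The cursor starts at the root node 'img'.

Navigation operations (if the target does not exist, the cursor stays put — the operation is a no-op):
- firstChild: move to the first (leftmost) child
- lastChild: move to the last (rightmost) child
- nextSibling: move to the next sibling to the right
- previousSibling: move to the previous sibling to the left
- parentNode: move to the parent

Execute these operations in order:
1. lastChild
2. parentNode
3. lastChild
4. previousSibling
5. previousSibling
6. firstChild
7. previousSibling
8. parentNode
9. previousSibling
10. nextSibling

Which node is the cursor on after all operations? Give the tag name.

Answer: head

Derivation:
After 1 (lastChild): h3
After 2 (parentNode): img
After 3 (lastChild): h3
After 4 (previousSibling): head
After 5 (previousSibling): header
After 6 (firstChild): aside
After 7 (previousSibling): aside (no-op, stayed)
After 8 (parentNode): header
After 9 (previousSibling): header (no-op, stayed)
After 10 (nextSibling): head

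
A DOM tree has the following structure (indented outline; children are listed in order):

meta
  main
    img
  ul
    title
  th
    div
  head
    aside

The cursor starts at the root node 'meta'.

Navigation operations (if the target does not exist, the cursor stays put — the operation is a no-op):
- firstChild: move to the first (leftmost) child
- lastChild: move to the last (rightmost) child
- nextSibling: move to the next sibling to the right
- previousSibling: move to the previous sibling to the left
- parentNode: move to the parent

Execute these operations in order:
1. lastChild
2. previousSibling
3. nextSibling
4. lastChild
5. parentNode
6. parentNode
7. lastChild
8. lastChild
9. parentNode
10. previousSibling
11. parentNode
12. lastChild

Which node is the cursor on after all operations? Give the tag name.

After 1 (lastChild): head
After 2 (previousSibling): th
After 3 (nextSibling): head
After 4 (lastChild): aside
After 5 (parentNode): head
After 6 (parentNode): meta
After 7 (lastChild): head
After 8 (lastChild): aside
After 9 (parentNode): head
After 10 (previousSibling): th
After 11 (parentNode): meta
After 12 (lastChild): head

Answer: head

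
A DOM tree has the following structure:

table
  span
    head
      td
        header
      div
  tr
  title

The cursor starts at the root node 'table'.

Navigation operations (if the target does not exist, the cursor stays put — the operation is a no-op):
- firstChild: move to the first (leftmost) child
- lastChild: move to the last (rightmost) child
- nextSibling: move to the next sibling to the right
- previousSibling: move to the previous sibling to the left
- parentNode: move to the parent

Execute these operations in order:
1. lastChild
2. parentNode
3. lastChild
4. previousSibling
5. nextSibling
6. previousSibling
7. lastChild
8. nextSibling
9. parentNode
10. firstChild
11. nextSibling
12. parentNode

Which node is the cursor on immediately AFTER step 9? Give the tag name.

Answer: table

Derivation:
After 1 (lastChild): title
After 2 (parentNode): table
After 3 (lastChild): title
After 4 (previousSibling): tr
After 5 (nextSibling): title
After 6 (previousSibling): tr
After 7 (lastChild): tr (no-op, stayed)
After 8 (nextSibling): title
After 9 (parentNode): table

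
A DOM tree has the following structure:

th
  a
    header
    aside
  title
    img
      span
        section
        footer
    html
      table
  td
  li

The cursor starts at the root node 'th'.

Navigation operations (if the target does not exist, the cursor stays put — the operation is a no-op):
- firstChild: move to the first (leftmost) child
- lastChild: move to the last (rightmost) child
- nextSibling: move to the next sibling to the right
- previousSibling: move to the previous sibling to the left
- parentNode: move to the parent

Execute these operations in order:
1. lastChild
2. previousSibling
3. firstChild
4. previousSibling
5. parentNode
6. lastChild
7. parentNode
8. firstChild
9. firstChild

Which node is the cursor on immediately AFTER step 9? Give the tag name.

After 1 (lastChild): li
After 2 (previousSibling): td
After 3 (firstChild): td (no-op, stayed)
After 4 (previousSibling): title
After 5 (parentNode): th
After 6 (lastChild): li
After 7 (parentNode): th
After 8 (firstChild): a
After 9 (firstChild): header

Answer: header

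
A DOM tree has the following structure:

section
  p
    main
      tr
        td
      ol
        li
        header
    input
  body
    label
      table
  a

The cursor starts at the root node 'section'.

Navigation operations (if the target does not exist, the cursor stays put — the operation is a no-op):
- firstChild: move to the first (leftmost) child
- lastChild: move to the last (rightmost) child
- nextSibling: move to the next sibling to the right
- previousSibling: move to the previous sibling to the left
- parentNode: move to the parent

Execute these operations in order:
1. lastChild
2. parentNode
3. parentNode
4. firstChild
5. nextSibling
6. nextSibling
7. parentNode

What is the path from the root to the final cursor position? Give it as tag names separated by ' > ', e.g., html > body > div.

Answer: section

Derivation:
After 1 (lastChild): a
After 2 (parentNode): section
After 3 (parentNode): section (no-op, stayed)
After 4 (firstChild): p
After 5 (nextSibling): body
After 6 (nextSibling): a
After 7 (parentNode): section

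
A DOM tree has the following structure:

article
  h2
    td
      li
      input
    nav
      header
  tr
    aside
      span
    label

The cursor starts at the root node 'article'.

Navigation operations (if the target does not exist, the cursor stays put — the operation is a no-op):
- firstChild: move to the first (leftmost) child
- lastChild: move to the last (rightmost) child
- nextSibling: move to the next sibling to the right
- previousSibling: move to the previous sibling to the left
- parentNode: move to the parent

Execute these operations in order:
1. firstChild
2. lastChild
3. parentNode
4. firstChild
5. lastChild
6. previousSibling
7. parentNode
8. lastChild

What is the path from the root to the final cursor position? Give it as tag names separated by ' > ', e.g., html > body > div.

Answer: article > h2 > td > input

Derivation:
After 1 (firstChild): h2
After 2 (lastChild): nav
After 3 (parentNode): h2
After 4 (firstChild): td
After 5 (lastChild): input
After 6 (previousSibling): li
After 7 (parentNode): td
After 8 (lastChild): input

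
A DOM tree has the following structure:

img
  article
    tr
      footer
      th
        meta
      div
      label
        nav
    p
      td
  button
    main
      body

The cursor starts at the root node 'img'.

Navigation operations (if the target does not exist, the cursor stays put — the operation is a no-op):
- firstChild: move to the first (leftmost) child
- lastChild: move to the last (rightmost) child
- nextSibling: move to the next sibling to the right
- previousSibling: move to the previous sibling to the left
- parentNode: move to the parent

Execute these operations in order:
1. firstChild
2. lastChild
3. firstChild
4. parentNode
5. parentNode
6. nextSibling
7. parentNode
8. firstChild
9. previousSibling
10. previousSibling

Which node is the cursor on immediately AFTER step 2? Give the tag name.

After 1 (firstChild): article
After 2 (lastChild): p

Answer: p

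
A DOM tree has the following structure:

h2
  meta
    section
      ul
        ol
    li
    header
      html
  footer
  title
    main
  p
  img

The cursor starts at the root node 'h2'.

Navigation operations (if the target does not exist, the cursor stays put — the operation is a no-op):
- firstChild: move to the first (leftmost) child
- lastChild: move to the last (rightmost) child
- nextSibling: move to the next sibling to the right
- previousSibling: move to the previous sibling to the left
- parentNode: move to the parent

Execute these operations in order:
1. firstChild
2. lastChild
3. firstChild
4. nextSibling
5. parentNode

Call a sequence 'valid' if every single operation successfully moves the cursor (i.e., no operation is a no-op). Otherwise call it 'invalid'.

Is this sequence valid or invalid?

After 1 (firstChild): meta
After 2 (lastChild): header
After 3 (firstChild): html
After 4 (nextSibling): html (no-op, stayed)
After 5 (parentNode): header

Answer: invalid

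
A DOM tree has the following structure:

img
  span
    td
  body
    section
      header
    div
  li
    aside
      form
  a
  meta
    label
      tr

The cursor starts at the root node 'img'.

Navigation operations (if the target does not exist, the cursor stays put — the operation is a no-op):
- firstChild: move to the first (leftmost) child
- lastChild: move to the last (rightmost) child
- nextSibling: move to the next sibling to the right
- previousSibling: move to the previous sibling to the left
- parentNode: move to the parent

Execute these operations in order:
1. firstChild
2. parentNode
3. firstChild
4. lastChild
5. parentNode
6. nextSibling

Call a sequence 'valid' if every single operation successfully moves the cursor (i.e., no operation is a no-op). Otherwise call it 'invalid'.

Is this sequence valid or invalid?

After 1 (firstChild): span
After 2 (parentNode): img
After 3 (firstChild): span
After 4 (lastChild): td
After 5 (parentNode): span
After 6 (nextSibling): body

Answer: valid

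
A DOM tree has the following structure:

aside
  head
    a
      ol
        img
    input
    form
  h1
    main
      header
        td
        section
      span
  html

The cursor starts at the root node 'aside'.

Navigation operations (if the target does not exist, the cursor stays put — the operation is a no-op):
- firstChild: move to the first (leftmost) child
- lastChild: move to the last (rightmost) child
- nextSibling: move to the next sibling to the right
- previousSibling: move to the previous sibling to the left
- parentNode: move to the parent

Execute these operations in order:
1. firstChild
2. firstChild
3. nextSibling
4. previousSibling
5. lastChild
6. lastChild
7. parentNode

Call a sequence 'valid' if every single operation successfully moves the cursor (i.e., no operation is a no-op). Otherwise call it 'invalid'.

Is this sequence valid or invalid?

Answer: valid

Derivation:
After 1 (firstChild): head
After 2 (firstChild): a
After 3 (nextSibling): input
After 4 (previousSibling): a
After 5 (lastChild): ol
After 6 (lastChild): img
After 7 (parentNode): ol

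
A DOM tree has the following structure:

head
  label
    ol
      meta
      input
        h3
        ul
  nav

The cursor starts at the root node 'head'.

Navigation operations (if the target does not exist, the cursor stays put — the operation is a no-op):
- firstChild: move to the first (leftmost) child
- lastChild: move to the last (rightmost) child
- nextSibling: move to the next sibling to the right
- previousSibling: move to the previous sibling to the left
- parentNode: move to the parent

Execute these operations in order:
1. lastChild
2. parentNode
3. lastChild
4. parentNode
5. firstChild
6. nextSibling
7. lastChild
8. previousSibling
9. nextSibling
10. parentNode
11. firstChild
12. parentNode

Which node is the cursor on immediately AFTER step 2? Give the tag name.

Answer: head

Derivation:
After 1 (lastChild): nav
After 2 (parentNode): head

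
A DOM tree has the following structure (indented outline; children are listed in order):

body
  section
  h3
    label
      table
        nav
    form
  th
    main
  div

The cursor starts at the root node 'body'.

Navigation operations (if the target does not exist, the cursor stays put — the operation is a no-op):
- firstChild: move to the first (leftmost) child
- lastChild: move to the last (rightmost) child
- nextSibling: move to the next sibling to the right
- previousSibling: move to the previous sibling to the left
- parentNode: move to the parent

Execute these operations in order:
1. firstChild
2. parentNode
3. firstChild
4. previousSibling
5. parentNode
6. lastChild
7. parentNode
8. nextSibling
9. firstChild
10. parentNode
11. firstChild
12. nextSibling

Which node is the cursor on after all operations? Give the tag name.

After 1 (firstChild): section
After 2 (parentNode): body
After 3 (firstChild): section
After 4 (previousSibling): section (no-op, stayed)
After 5 (parentNode): body
After 6 (lastChild): div
After 7 (parentNode): body
After 8 (nextSibling): body (no-op, stayed)
After 9 (firstChild): section
After 10 (parentNode): body
After 11 (firstChild): section
After 12 (nextSibling): h3

Answer: h3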